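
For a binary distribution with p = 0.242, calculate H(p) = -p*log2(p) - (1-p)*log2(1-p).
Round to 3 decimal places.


H = -0.242*log2(0.242) - 0.758*log2(0.758) = 0.798.

0.798


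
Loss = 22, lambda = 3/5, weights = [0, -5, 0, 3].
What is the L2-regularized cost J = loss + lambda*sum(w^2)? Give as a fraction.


L2 sq norm = sum(w^2) = 34. J = 22 + 3/5 * 34 = 212/5.

212/5


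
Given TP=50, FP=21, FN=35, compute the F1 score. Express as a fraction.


Precision = 50/71 = 50/71. Recall = 50/85 = 10/17. F1 = 2*P*R/(P+R) = 25/39.

25/39


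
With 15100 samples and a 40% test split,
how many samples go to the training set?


Test set = 15100 * 40% = 6040. Training set = 15100 - 6040 = 9060.

9060


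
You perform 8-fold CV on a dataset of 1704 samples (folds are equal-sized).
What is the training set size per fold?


Each validation fold has 1704/8 = 213 samples. Training set = 1704 - 213 = 1491.

1491


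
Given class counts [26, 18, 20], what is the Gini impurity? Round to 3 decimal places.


Total = 64. Proportions: 26/64, 18/64, 20/64. sum(p_i^2) = 0.3418. Gini = 1 - 0.3418 = 0.6582, which rounds to 0.658.

0.658


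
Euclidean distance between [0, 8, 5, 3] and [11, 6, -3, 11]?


d = sqrt(sum of squared differences). (0-11)^2=121, (8-6)^2=4, (5--3)^2=64, (3-11)^2=64. Sum = 253.

sqrt(253)


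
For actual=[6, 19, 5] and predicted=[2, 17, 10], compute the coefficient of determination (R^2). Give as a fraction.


Mean(y) = 10. SS_res = 45. SS_tot = 122. R^2 = 1 - 45/(122) = 77/122.

77/122


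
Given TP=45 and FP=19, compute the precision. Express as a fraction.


Precision = TP / (TP + FP) = 45 / 64 = 45/64.

45/64


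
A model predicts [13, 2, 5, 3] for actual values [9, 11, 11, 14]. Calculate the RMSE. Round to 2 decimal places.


MSE = 63.5000. RMSE = sqrt(63.5000) = 7.97.

7.97


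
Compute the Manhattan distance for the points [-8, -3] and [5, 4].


d = sum of absolute differences: |-8-5|=13 + |-3-4|=7 = 20.

20


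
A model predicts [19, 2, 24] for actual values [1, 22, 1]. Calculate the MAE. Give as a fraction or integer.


MAE = (1/3) * (|1-19|=18 + |22-2|=20 + |1-24|=23). Sum = 61. MAE = 61/3.

61/3


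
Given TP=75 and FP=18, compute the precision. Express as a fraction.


Precision = TP / (TP + FP) = 75 / 93 = 25/31.

25/31


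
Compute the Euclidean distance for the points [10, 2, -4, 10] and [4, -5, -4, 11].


d = sqrt(sum of squared differences). (10-4)^2=36, (2--5)^2=49, (-4--4)^2=0, (10-11)^2=1. Sum = 86.

sqrt(86)


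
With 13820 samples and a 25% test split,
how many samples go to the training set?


Test set = 13820 * 25% = 3455. Training set = 13820 - 3455 = 10365.

10365


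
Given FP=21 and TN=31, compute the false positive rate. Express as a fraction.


FPR = FP / (FP + TN) = 21 / 52 = 21/52.

21/52


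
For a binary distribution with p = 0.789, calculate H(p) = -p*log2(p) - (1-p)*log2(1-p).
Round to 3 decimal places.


H = -0.789*log2(0.789) - 0.211*log2(0.211) = 0.743.

0.743


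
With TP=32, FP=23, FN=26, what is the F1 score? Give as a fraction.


Precision = 32/55 = 32/55. Recall = 32/58 = 16/29. F1 = 2*P*R/(P+R) = 64/113.

64/113


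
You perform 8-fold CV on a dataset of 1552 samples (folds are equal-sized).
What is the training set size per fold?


Each validation fold has 1552/8 = 194 samples. Training set = 1552 - 194 = 1358.

1358


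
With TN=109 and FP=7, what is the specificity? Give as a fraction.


Specificity = TN / (TN + FP) = 109 / 116 = 109/116.

109/116


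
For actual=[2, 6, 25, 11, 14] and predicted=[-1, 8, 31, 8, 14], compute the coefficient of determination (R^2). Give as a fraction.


Mean(y) = 58/5. SS_res = 58. SS_tot = 1546/5. R^2 = 1 - 58/(1546/5) = 628/773.

628/773


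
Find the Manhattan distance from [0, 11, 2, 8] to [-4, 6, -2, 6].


d = sum of absolute differences: |0--4|=4 + |11-6|=5 + |2--2|=4 + |8-6|=2 = 15.

15


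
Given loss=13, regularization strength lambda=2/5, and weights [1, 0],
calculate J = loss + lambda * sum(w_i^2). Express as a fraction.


L2 sq norm = sum(w^2) = 1. J = 13 + 2/5 * 1 = 67/5.

67/5


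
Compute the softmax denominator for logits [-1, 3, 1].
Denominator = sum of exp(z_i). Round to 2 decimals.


Denom = e^-1=0.3679 + e^3=20.0855 + e^1=2.7183. Sum = 23.1717, which rounds to 23.17.

23.17


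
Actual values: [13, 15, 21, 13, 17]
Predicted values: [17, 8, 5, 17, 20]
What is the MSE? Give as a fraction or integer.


MSE = (1/5) * ((13-17)^2=16 + (15-8)^2=49 + (21-5)^2=256 + (13-17)^2=16 + (17-20)^2=9). Sum = 346. MSE = 346/5.

346/5


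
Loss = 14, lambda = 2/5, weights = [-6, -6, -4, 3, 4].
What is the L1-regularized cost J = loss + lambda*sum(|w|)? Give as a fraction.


L1 norm = sum(|w|) = 23. J = 14 + 2/5 * 23 = 116/5.

116/5


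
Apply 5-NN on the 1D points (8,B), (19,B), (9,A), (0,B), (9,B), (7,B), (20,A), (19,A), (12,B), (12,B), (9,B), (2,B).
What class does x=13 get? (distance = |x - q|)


Distances: |8-13|=5, |19-13|=6, |9-13|=4, |0-13|=13, |9-13|=4, |7-13|=6, |20-13|=7, |19-13|=6, |12-13|=1, |12-13|=1, |9-13|=4, |2-13|=11. 5 nearest: (12,B), (12,B), (9,A), (9,B), (9,B). Counts: {'B': 4, 'A': 1}. Majority class: B.

B


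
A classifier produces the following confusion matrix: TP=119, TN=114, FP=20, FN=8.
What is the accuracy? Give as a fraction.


Accuracy = (TP + TN) / (TP + TN + FP + FN) = (119 + 114) / 261 = 233/261.

233/261


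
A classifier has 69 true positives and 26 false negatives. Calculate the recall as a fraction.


Recall = TP / (TP + FN) = 69 / 95 = 69/95.

69/95


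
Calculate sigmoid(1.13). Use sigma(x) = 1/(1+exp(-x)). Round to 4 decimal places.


sigma(1.13) = 1/(1+e^(-1.13)) = 1/(1+0.323033) = 1/1.323033 = 0.7558.

0.7558


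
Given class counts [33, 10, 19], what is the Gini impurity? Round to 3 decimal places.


Total = 62. Proportions: 33/62, 10/62, 19/62. sum(p_i^2) = 0.4032. Gini = 1 - 0.4032 = 0.5968, which rounds to 0.597.

0.597


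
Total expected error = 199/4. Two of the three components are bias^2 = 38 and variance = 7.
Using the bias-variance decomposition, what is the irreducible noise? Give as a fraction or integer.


Total error = bias^2 + variance + irreducible noise. So irreducible noise = 199/4 - 38 - 7 = 19/4.

19/4


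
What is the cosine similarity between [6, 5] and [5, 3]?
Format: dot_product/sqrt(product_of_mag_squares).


dot = 45. |a|^2 = 61, |b|^2 = 34. cos = 45/sqrt(2074).

45/sqrt(2074)


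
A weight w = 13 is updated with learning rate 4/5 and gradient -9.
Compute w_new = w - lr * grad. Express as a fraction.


w_new = 13 - 4/5 * -9 = 13 - -36/5 = 101/5.

101/5


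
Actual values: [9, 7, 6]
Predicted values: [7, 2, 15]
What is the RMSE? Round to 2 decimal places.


MSE = 36.6667. RMSE = sqrt(36.6667) = 6.06.

6.06


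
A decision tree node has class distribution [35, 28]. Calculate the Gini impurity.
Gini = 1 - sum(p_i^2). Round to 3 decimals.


Total = 63. Proportions: 35/63, 28/63. sum(p_i^2) = 0.5062. Gini = 1 - 0.5062 = 0.4938, which rounds to 0.494.

0.494


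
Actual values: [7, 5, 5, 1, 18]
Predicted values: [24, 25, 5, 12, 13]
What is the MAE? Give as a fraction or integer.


MAE = (1/5) * (|7-24|=17 + |5-25|=20 + |5-5|=0 + |1-12|=11 + |18-13|=5). Sum = 53. MAE = 53/5.

53/5


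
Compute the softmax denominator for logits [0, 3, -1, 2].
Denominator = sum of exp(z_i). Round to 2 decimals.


Denom = e^0=1.0000 + e^3=20.0855 + e^-1=0.3679 + e^2=7.3891. Sum = 28.8425, which rounds to 28.84.

28.84


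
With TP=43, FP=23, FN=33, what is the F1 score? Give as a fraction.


Precision = 43/66 = 43/66. Recall = 43/76 = 43/76. F1 = 2*P*R/(P+R) = 43/71.

43/71


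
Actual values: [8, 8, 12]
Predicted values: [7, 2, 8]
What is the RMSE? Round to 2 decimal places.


MSE = 17.6667. RMSE = sqrt(17.6667) = 4.20.

4.20


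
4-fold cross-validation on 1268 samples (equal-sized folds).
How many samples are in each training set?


Each validation fold has 1268/4 = 317 samples. Training set = 1268 - 317 = 951.

951


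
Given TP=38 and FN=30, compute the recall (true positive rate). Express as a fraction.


Recall = TP / (TP + FN) = 38 / 68 = 19/34.

19/34


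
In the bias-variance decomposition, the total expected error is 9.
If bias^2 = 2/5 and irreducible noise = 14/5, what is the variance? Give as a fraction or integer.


Total error = bias^2 + variance + irreducible noise. So variance = 9 - 2/5 - 14/5 = 29/5.

29/5


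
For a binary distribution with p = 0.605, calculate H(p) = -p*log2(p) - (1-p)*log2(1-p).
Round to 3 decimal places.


H = -0.605*log2(0.605) - 0.395*log2(0.395) = 0.968.

0.968


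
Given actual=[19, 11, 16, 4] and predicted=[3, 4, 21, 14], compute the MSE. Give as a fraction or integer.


MSE = (1/4) * ((19-3)^2=256 + (11-4)^2=49 + (16-21)^2=25 + (4-14)^2=100). Sum = 430. MSE = 215/2.

215/2


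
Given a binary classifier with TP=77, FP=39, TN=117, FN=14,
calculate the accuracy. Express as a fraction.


Accuracy = (TP + TN) / (TP + TN + FP + FN) = (77 + 117) / 247 = 194/247.

194/247


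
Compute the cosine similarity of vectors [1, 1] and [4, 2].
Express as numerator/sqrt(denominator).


dot = 6. |a|^2 = 2, |b|^2 = 20. cos = 6/sqrt(40).

6/sqrt(40)


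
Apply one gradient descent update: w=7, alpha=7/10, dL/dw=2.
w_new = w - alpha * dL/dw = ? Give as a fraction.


w_new = 7 - 7/10 * 2 = 7 - 7/5 = 28/5.

28/5


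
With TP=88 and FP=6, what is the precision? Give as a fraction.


Precision = TP / (TP + FP) = 88 / 94 = 44/47.

44/47


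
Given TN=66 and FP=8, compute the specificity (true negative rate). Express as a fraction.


Specificity = TN / (TN + FP) = 66 / 74 = 33/37.

33/37


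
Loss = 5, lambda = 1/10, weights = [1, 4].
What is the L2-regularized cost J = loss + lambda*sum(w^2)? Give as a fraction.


L2 sq norm = sum(w^2) = 17. J = 5 + 1/10 * 17 = 67/10.

67/10


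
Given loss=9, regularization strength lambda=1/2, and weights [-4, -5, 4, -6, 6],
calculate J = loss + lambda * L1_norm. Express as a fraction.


L1 norm = sum(|w|) = 25. J = 9 + 1/2 * 25 = 43/2.

43/2


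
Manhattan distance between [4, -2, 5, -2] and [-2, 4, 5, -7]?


d = sum of absolute differences: |4--2|=6 + |-2-4|=6 + |5-5|=0 + |-2--7|=5 = 17.

17


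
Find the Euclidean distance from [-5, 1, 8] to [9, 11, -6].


d = sqrt(sum of squared differences). (-5-9)^2=196, (1-11)^2=100, (8--6)^2=196. Sum = 492.

sqrt(492)


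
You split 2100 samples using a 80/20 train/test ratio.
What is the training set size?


Test set = 2100 * 20% = 420. Training set = 2100 - 420 = 1680.

1680


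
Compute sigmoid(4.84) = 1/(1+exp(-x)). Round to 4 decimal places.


sigma(4.84) = 1/(1+e^(-4.84)) = 1/(1+0.007907) = 1/1.007907 = 0.9922.

0.9922


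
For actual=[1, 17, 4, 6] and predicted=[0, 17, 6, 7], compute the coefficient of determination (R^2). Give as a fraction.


Mean(y) = 7. SS_res = 6. SS_tot = 146. R^2 = 1 - 6/(146) = 70/73.

70/73


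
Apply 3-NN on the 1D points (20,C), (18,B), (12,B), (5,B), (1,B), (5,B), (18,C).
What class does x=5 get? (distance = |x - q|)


Distances: |20-5|=15, |18-5|=13, |12-5|=7, |5-5|=0, |1-5|=4, |5-5|=0, |18-5|=13. 3 nearest: (5,B), (5,B), (1,B). Counts: {'B': 3}. Majority class: B.

B


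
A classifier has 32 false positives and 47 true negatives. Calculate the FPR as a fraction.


FPR = FP / (FP + TN) = 32 / 79 = 32/79.

32/79


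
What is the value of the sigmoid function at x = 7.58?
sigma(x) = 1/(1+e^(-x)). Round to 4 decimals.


sigma(7.58) = 1/(1+e^(-7.58)) = 1/(1+0.000511) = 1/1.000511 = 0.9995.

0.9995


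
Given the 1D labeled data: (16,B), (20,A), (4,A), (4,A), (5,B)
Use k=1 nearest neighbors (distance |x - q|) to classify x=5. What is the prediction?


Distances: |16-5|=11, |20-5|=15, |4-5|=1, |4-5|=1, |5-5|=0. 1 nearest: (5,B). Counts: {'B': 1}. Majority class: B.

B


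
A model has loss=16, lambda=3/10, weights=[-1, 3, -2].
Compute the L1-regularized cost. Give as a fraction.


L1 norm = sum(|w|) = 6. J = 16 + 3/10 * 6 = 89/5.

89/5


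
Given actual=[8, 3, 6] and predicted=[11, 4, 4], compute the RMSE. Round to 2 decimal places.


MSE = 4.6667. RMSE = sqrt(4.6667) = 2.16.

2.16


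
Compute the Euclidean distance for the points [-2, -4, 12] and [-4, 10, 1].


d = sqrt(sum of squared differences). (-2--4)^2=4, (-4-10)^2=196, (12-1)^2=121. Sum = 321.

sqrt(321)


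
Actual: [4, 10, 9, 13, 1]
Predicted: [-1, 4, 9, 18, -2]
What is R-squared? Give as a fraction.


Mean(y) = 37/5. SS_res = 95. SS_tot = 466/5. R^2 = 1 - 95/(466/5) = -9/466.

-9/466


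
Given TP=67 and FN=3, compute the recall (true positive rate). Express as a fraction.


Recall = TP / (TP + FN) = 67 / 70 = 67/70.

67/70


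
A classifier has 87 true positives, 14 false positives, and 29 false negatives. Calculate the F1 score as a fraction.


Precision = 87/101 = 87/101. Recall = 87/116 = 3/4. F1 = 2*P*R/(P+R) = 174/217.

174/217


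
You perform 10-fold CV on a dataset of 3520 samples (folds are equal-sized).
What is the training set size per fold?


Each validation fold has 3520/10 = 352 samples. Training set = 3520 - 352 = 3168.

3168


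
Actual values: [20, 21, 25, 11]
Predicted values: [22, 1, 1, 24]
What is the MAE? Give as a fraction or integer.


MAE = (1/4) * (|20-22|=2 + |21-1|=20 + |25-1|=24 + |11-24|=13). Sum = 59. MAE = 59/4.

59/4


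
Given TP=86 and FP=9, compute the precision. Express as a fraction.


Precision = TP / (TP + FP) = 86 / 95 = 86/95.

86/95


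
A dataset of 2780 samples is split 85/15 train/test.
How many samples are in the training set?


Test set = 2780 * 15% = 417. Training set = 2780 - 417 = 2363.

2363


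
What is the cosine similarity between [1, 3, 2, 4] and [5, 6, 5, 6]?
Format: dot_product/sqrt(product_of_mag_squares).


dot = 57. |a|^2 = 30, |b|^2 = 122. cos = 57/sqrt(3660).

57/sqrt(3660)


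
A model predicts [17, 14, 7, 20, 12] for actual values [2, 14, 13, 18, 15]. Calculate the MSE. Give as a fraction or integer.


MSE = (1/5) * ((2-17)^2=225 + (14-14)^2=0 + (13-7)^2=36 + (18-20)^2=4 + (15-12)^2=9). Sum = 274. MSE = 274/5.

274/5


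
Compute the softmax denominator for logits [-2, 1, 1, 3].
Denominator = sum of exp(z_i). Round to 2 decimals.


Denom = e^-2=0.1353 + e^1=2.7183 + e^1=2.7183 + e^3=20.0855. Sum = 25.6574, which rounds to 25.66.

25.66


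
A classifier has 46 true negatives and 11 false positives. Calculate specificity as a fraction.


Specificity = TN / (TN + FP) = 46 / 57 = 46/57.

46/57


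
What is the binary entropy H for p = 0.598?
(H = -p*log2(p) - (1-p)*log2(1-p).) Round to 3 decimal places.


H = -0.598*log2(0.598) - 0.402*log2(0.402) = 0.972.

0.972


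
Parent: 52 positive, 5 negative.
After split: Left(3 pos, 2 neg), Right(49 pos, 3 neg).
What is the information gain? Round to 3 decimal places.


H(parent) = 0.4288. H(left) = 0.9710, H(right) = 0.3182. Weighted = (5/57)*0.9710 + (52/57)*0.3182 = 0.3755. IG = 0.4288 - 0.3755 = 0.0533, which rounds to 0.053.

0.053


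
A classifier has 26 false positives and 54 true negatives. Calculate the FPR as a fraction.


FPR = FP / (FP + TN) = 26 / 80 = 13/40.

13/40


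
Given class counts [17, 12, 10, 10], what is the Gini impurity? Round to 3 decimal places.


Total = 49. Proportions: 17/49, 12/49, 10/49, 10/49. sum(p_i^2) = 0.2636. Gini = 1 - 0.2636 = 0.7364, which rounds to 0.736.

0.736


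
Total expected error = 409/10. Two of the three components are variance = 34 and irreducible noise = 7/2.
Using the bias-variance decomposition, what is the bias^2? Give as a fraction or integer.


Total error = bias^2 + variance + irreducible noise. So bias^2 = 409/10 - 34 - 7/2 = 17/5.

17/5


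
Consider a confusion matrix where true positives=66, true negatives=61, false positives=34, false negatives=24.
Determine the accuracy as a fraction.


Accuracy = (TP + TN) / (TP + TN + FP + FN) = (66 + 61) / 185 = 127/185.

127/185


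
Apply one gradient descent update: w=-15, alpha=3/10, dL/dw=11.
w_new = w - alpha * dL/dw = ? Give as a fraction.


w_new = -15 - 3/10 * 11 = -15 - 33/10 = -183/10.

-183/10


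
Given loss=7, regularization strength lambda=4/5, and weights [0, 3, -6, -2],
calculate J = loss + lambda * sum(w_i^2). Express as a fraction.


L2 sq norm = sum(w^2) = 49. J = 7 + 4/5 * 49 = 231/5.

231/5


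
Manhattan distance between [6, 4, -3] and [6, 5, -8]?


d = sum of absolute differences: |6-6|=0 + |4-5|=1 + |-3--8|=5 = 6.

6


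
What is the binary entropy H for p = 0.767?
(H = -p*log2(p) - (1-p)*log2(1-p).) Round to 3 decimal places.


H = -0.767*log2(0.767) - 0.233*log2(0.233) = 0.783.

0.783


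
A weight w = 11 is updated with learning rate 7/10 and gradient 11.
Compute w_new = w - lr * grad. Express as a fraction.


w_new = 11 - 7/10 * 11 = 11 - 77/10 = 33/10.

33/10


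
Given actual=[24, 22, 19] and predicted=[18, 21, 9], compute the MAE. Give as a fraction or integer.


MAE = (1/3) * (|24-18|=6 + |22-21|=1 + |19-9|=10). Sum = 17. MAE = 17/3.

17/3


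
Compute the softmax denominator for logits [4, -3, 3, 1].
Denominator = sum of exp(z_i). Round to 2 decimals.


Denom = e^4=54.5982 + e^-3=0.0498 + e^3=20.0855 + e^1=2.7183. Sum = 77.4518, which rounds to 77.45.

77.45


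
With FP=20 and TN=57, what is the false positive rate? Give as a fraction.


FPR = FP / (FP + TN) = 20 / 77 = 20/77.

20/77


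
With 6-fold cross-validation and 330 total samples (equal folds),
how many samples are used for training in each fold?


Each validation fold has 330/6 = 55 samples. Training set = 330 - 55 = 275.

275


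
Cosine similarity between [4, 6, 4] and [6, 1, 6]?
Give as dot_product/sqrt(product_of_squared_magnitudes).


dot = 54. |a|^2 = 68, |b|^2 = 73. cos = 54/sqrt(4964).

54/sqrt(4964)


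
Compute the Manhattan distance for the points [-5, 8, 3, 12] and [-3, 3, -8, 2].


d = sum of absolute differences: |-5--3|=2 + |8-3|=5 + |3--8|=11 + |12-2|=10 = 28.

28


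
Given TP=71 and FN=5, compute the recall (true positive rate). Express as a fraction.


Recall = TP / (TP + FN) = 71 / 76 = 71/76.

71/76


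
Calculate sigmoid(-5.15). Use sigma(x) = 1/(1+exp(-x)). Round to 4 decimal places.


sigma(-5.15) = 1/(1+e^(5.15)) = 1/(1+172.431490) = 1/173.431490 = 0.0058.

0.0058


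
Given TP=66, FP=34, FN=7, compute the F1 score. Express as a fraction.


Precision = 66/100 = 33/50. Recall = 66/73 = 66/73. F1 = 2*P*R/(P+R) = 132/173.

132/173


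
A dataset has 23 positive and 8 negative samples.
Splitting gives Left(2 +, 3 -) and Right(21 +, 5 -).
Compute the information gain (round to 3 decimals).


H(parent) = 0.8238. H(left) = 0.9710, H(right) = 0.7063. Weighted = (5/31)*0.9710 + (26/31)*0.7063 = 0.7490. IG = 0.8238 - 0.7490 = 0.0748, which rounds to 0.075.

0.075


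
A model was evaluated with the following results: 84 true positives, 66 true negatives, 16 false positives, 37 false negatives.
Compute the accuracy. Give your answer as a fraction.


Accuracy = (TP + TN) / (TP + TN + FP + FN) = (84 + 66) / 203 = 150/203.

150/203


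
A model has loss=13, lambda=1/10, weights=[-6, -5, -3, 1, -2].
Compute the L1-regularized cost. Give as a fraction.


L1 norm = sum(|w|) = 17. J = 13 + 1/10 * 17 = 147/10.

147/10


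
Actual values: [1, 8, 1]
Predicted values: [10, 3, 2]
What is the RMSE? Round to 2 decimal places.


MSE = 35.6667. RMSE = sqrt(35.6667) = 5.97.

5.97


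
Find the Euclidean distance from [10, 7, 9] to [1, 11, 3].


d = sqrt(sum of squared differences). (10-1)^2=81, (7-11)^2=16, (9-3)^2=36. Sum = 133.

sqrt(133)


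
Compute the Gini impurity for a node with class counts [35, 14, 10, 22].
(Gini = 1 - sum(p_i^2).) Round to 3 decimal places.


Total = 81. Proportions: 35/81, 14/81, 10/81, 22/81. sum(p_i^2) = 0.3056. Gini = 1 - 0.3056 = 0.6944, which rounds to 0.694.

0.694


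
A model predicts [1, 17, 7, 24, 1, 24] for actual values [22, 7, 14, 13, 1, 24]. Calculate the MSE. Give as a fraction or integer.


MSE = (1/6) * ((22-1)^2=441 + (7-17)^2=100 + (14-7)^2=49 + (13-24)^2=121 + (1-1)^2=0 + (24-24)^2=0). Sum = 711. MSE = 237/2.

237/2


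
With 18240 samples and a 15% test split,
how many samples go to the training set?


Test set = 18240 * 15% = 2736. Training set = 18240 - 2736 = 15504.

15504


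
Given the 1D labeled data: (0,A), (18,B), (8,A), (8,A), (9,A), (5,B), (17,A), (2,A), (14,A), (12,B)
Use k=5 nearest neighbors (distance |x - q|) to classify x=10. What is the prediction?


Distances: |0-10|=10, |18-10|=8, |8-10|=2, |8-10|=2, |9-10|=1, |5-10|=5, |17-10|=7, |2-10|=8, |14-10|=4, |12-10|=2. 5 nearest: (9,A), (8,A), (8,A), (12,B), (14,A). Counts: {'A': 4, 'B': 1}. Majority class: A.

A


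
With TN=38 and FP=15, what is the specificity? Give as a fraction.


Specificity = TN / (TN + FP) = 38 / 53 = 38/53.

38/53


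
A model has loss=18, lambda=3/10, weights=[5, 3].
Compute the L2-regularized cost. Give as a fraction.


L2 sq norm = sum(w^2) = 34. J = 18 + 3/10 * 34 = 141/5.

141/5


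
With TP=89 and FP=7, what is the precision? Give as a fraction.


Precision = TP / (TP + FP) = 89 / 96 = 89/96.

89/96


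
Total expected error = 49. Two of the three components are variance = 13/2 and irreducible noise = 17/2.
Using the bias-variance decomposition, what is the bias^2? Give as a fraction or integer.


Total error = bias^2 + variance + irreducible noise. So bias^2 = 49 - 13/2 - 17/2 = 34.

34


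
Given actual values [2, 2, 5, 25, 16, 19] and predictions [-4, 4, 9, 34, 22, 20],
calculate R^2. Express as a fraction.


Mean(y) = 23/2. SS_res = 174. SS_tot = 963/2. R^2 = 1 - 174/(963/2) = 205/321.

205/321


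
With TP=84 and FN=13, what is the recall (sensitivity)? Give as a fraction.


Recall = TP / (TP + FN) = 84 / 97 = 84/97.

84/97


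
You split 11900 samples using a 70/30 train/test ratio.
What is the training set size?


Test set = 11900 * 30% = 3570. Training set = 11900 - 3570 = 8330.

8330


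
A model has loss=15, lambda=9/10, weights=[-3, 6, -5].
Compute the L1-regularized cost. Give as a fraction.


L1 norm = sum(|w|) = 14. J = 15 + 9/10 * 14 = 138/5.

138/5


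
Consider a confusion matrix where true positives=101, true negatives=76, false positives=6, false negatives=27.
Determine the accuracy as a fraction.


Accuracy = (TP + TN) / (TP + TN + FP + FN) = (101 + 76) / 210 = 59/70.

59/70


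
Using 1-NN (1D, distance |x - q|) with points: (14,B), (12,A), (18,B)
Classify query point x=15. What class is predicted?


Distances: |14-15|=1, |12-15|=3, |18-15|=3. 1 nearest: (14,B). Counts: {'B': 1}. Majority class: B.

B


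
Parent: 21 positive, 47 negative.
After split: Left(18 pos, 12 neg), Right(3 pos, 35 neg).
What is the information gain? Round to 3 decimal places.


H(parent) = 0.8918. H(left) = 0.9710, H(right) = 0.3985. Weighted = (30/68)*0.9710 + (38/68)*0.3985 = 0.6511. IG = 0.8918 - 0.6511 = 0.2407, which rounds to 0.241.

0.241


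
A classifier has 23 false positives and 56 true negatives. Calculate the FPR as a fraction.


FPR = FP / (FP + TN) = 23 / 79 = 23/79.

23/79


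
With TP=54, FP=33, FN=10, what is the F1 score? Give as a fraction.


Precision = 54/87 = 18/29. Recall = 54/64 = 27/32. F1 = 2*P*R/(P+R) = 108/151.

108/151


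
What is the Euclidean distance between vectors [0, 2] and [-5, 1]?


d = sqrt(sum of squared differences). (0--5)^2=25, (2-1)^2=1. Sum = 26.

sqrt(26)


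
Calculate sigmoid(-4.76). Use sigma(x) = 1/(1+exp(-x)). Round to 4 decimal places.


sigma(-4.76) = 1/(1+e^(4.76)) = 1/(1+116.745926) = 1/117.745926 = 0.0085.

0.0085


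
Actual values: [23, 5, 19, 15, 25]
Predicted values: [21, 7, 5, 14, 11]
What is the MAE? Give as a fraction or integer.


MAE = (1/5) * (|23-21|=2 + |5-7|=2 + |19-5|=14 + |15-14|=1 + |25-11|=14). Sum = 33. MAE = 33/5.

33/5


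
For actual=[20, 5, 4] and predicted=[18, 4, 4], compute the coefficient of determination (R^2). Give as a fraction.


Mean(y) = 29/3. SS_res = 5. SS_tot = 482/3. R^2 = 1 - 5/(482/3) = 467/482.

467/482


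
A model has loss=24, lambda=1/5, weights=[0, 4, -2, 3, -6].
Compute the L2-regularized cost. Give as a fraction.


L2 sq norm = sum(w^2) = 65. J = 24 + 1/5 * 65 = 37.

37


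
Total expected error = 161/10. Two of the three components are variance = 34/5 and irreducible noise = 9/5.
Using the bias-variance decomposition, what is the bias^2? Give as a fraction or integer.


Total error = bias^2 + variance + irreducible noise. So bias^2 = 161/10 - 34/5 - 9/5 = 15/2.

15/2


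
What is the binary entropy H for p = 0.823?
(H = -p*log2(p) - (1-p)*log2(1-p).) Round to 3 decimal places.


H = -0.823*log2(0.823) - 0.177*log2(0.177) = 0.673.

0.673


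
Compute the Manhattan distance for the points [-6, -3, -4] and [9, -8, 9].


d = sum of absolute differences: |-6-9|=15 + |-3--8|=5 + |-4-9|=13 = 33.

33


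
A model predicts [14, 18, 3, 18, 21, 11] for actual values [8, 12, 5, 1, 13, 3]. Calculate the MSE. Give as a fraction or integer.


MSE = (1/6) * ((8-14)^2=36 + (12-18)^2=36 + (5-3)^2=4 + (1-18)^2=289 + (13-21)^2=64 + (3-11)^2=64). Sum = 493. MSE = 493/6.

493/6


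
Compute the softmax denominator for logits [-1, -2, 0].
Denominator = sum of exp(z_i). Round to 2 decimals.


Denom = e^-1=0.3679 + e^-2=0.1353 + e^0=1.0000. Sum = 1.5032, which rounds to 1.50.

1.50


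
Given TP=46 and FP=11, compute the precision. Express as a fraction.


Precision = TP / (TP + FP) = 46 / 57 = 46/57.

46/57


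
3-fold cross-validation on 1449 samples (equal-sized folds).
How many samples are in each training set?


Each validation fold has 1449/3 = 483 samples. Training set = 1449 - 483 = 966.

966


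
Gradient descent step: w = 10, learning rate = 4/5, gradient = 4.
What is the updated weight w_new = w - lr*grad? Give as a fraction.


w_new = 10 - 4/5 * 4 = 10 - 16/5 = 34/5.

34/5


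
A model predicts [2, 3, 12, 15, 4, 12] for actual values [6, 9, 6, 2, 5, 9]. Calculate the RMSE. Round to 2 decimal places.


MSE = 44.5000. RMSE = sqrt(44.5000) = 6.67.

6.67


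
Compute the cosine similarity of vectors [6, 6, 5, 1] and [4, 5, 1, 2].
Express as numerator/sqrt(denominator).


dot = 61. |a|^2 = 98, |b|^2 = 46. cos = 61/sqrt(4508).

61/sqrt(4508)


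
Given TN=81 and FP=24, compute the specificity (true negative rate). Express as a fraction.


Specificity = TN / (TN + FP) = 81 / 105 = 27/35.

27/35


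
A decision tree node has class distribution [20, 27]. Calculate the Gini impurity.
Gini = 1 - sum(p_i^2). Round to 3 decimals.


Total = 47. Proportions: 20/47, 27/47. sum(p_i^2) = 0.5111. Gini = 1 - 0.5111 = 0.4889, which rounds to 0.489.

0.489


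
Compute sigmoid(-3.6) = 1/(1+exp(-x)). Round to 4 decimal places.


sigma(-3.6) = 1/(1+e^(3.6)) = 1/(1+36.598234) = 1/37.598234 = 0.0266.

0.0266


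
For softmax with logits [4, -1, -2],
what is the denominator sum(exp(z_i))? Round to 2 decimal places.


Denom = e^4=54.5982 + e^-1=0.3679 + e^-2=0.1353. Sum = 55.1014, which rounds to 55.10.

55.10


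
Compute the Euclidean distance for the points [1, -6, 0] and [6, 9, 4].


d = sqrt(sum of squared differences). (1-6)^2=25, (-6-9)^2=225, (0-4)^2=16. Sum = 266.

sqrt(266)


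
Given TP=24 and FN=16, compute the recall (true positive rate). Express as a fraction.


Recall = TP / (TP + FN) = 24 / 40 = 3/5.

3/5


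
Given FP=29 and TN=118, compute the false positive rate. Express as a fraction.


FPR = FP / (FP + TN) = 29 / 147 = 29/147.

29/147


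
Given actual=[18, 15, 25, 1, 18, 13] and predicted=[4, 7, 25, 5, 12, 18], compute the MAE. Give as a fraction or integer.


MAE = (1/6) * (|18-4|=14 + |15-7|=8 + |25-25|=0 + |1-5|=4 + |18-12|=6 + |13-18|=5). Sum = 37. MAE = 37/6.

37/6


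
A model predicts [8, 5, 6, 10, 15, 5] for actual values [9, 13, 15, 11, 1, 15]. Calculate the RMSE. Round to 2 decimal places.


MSE = 73.8333. RMSE = sqrt(73.8333) = 8.59.

8.59


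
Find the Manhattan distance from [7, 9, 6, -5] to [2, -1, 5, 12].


d = sum of absolute differences: |7-2|=5 + |9--1|=10 + |6-5|=1 + |-5-12|=17 = 33.

33


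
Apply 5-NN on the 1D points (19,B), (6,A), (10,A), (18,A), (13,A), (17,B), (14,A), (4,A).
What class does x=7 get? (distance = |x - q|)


Distances: |19-7|=12, |6-7|=1, |10-7|=3, |18-7|=11, |13-7|=6, |17-7|=10, |14-7|=7, |4-7|=3. 5 nearest: (6,A), (10,A), (4,A), (13,A), (14,A). Counts: {'A': 5}. Majority class: A.

A


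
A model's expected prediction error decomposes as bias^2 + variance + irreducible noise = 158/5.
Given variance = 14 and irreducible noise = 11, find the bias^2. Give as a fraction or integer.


Total error = bias^2 + variance + irreducible noise. So bias^2 = 158/5 - 14 - 11 = 33/5.

33/5


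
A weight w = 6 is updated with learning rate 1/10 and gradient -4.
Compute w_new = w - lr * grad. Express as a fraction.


w_new = 6 - 1/10 * -4 = 6 - -2/5 = 32/5.

32/5


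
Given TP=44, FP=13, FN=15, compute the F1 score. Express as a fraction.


Precision = 44/57 = 44/57. Recall = 44/59 = 44/59. F1 = 2*P*R/(P+R) = 22/29.

22/29


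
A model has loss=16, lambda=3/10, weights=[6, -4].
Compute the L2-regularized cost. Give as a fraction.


L2 sq norm = sum(w^2) = 52. J = 16 + 3/10 * 52 = 158/5.

158/5


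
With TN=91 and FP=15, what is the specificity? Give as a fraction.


Specificity = TN / (TN + FP) = 91 / 106 = 91/106.

91/106


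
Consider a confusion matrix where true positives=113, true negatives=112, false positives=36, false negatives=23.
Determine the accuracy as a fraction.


Accuracy = (TP + TN) / (TP + TN + FP + FN) = (113 + 112) / 284 = 225/284.

225/284


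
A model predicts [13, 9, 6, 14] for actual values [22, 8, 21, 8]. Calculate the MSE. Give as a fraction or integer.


MSE = (1/4) * ((22-13)^2=81 + (8-9)^2=1 + (21-6)^2=225 + (8-14)^2=36). Sum = 343. MSE = 343/4.

343/4


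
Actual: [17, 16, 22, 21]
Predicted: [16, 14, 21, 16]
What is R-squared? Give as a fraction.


Mean(y) = 19. SS_res = 31. SS_tot = 26. R^2 = 1 - 31/(26) = -5/26.

-5/26


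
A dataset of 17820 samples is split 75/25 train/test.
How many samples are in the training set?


Test set = 17820 * 25% = 4455. Training set = 17820 - 4455 = 13365.

13365


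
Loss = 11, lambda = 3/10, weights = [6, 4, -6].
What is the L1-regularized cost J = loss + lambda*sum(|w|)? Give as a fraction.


L1 norm = sum(|w|) = 16. J = 11 + 3/10 * 16 = 79/5.

79/5


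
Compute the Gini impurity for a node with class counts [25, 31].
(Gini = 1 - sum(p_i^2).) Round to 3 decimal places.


Total = 56. Proportions: 25/56, 31/56. sum(p_i^2) = 0.5057. Gini = 1 - 0.5057 = 0.4943, which rounds to 0.494.

0.494


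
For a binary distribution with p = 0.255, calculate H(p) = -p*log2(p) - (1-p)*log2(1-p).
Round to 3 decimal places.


H = -0.255*log2(0.255) - 0.745*log2(0.745) = 0.819.

0.819


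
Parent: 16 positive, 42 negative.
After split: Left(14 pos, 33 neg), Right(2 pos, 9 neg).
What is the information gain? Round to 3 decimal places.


H(parent) = 0.8498. H(left) = 0.8787, H(right) = 0.6840. Weighted = (47/58)*0.8787 + (11/58)*0.6840 = 0.8418. IG = 0.8498 - 0.8418 = 0.0080, which rounds to 0.008.

0.008


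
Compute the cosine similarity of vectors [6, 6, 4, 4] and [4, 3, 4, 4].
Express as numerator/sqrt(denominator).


dot = 74. |a|^2 = 104, |b|^2 = 57. cos = 74/sqrt(5928).

74/sqrt(5928)


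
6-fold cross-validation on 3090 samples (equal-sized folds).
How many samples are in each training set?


Each validation fold has 3090/6 = 515 samples. Training set = 3090 - 515 = 2575.

2575


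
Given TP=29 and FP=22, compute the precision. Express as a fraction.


Precision = TP / (TP + FP) = 29 / 51 = 29/51.

29/51


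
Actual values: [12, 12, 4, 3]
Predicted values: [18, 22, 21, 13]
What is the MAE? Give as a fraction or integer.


MAE = (1/4) * (|12-18|=6 + |12-22|=10 + |4-21|=17 + |3-13|=10). Sum = 43. MAE = 43/4.

43/4


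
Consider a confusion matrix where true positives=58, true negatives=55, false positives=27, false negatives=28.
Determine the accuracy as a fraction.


Accuracy = (TP + TN) / (TP + TN + FP + FN) = (58 + 55) / 168 = 113/168.

113/168


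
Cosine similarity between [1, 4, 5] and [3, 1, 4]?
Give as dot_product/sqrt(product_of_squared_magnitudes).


dot = 27. |a|^2 = 42, |b|^2 = 26. cos = 27/sqrt(1092).

27/sqrt(1092)


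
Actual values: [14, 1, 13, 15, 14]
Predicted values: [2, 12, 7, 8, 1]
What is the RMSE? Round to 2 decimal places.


MSE = 103.8000. RMSE = sqrt(103.8000) = 10.19.

10.19


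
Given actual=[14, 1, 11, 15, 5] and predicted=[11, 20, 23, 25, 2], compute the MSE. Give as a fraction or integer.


MSE = (1/5) * ((14-11)^2=9 + (1-20)^2=361 + (11-23)^2=144 + (15-25)^2=100 + (5-2)^2=9). Sum = 623. MSE = 623/5.

623/5


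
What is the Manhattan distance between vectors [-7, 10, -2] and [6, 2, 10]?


d = sum of absolute differences: |-7-6|=13 + |10-2|=8 + |-2-10|=12 = 33.

33


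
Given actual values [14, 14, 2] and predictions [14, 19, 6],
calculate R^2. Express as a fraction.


Mean(y) = 10. SS_res = 41. SS_tot = 96. R^2 = 1 - 41/(96) = 55/96.

55/96


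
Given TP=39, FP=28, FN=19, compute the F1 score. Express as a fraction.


Precision = 39/67 = 39/67. Recall = 39/58 = 39/58. F1 = 2*P*R/(P+R) = 78/125.

78/125


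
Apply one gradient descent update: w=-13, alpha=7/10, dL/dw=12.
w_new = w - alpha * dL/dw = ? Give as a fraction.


w_new = -13 - 7/10 * 12 = -13 - 42/5 = -107/5.

-107/5


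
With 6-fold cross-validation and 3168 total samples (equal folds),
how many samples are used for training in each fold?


Each validation fold has 3168/6 = 528 samples. Training set = 3168 - 528 = 2640.

2640


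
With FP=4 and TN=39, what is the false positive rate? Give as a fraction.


FPR = FP / (FP + TN) = 4 / 43 = 4/43.

4/43


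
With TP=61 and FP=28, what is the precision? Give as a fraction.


Precision = TP / (TP + FP) = 61 / 89 = 61/89.

61/89


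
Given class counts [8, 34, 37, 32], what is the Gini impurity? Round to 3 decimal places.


Total = 111. Proportions: 8/111, 34/111, 37/111, 32/111. sum(p_i^2) = 0.2932. Gini = 1 - 0.2932 = 0.7068, which rounds to 0.707.

0.707


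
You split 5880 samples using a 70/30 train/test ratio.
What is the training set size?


Test set = 5880 * 30% = 1764. Training set = 5880 - 1764 = 4116.

4116


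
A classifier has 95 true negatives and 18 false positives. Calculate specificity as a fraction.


Specificity = TN / (TN + FP) = 95 / 113 = 95/113.

95/113


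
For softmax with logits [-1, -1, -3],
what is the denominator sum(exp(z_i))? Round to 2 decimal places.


Denom = e^-1=0.3679 + e^-1=0.3679 + e^-3=0.0498. Sum = 0.7856, which rounds to 0.79.

0.79


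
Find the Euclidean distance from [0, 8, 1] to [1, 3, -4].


d = sqrt(sum of squared differences). (0-1)^2=1, (8-3)^2=25, (1--4)^2=25. Sum = 51.

sqrt(51)


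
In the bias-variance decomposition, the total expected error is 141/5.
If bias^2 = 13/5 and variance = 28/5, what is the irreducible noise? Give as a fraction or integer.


Total error = bias^2 + variance + irreducible noise. So irreducible noise = 141/5 - 13/5 - 28/5 = 20.

20


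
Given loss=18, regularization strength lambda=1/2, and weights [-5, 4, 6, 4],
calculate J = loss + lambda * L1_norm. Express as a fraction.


L1 norm = sum(|w|) = 19. J = 18 + 1/2 * 19 = 55/2.

55/2


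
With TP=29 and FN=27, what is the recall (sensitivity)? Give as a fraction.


Recall = TP / (TP + FN) = 29 / 56 = 29/56.

29/56


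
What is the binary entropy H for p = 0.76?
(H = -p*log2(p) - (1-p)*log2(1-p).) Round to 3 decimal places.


H = -0.76*log2(0.76) - 0.24*log2(0.24) = 0.795.

0.795


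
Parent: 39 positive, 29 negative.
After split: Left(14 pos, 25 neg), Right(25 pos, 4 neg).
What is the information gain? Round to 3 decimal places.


H(parent) = 0.9843. H(left) = 0.9418, H(right) = 0.5788. Weighted = (39/68)*0.9418 + (29/68)*0.5788 = 0.7870. IG = 0.9843 - 0.7870 = 0.1973, which rounds to 0.197.

0.197


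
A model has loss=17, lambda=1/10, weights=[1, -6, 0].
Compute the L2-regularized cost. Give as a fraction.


L2 sq norm = sum(w^2) = 37. J = 17 + 1/10 * 37 = 207/10.

207/10


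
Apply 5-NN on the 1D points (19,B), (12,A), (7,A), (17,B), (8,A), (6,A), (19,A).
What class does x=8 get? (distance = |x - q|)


Distances: |19-8|=11, |12-8|=4, |7-8|=1, |17-8|=9, |8-8|=0, |6-8|=2, |19-8|=11. 5 nearest: (8,A), (7,A), (6,A), (12,A), (17,B). Counts: {'A': 4, 'B': 1}. Majority class: A.

A


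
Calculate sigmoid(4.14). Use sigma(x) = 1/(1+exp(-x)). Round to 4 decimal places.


sigma(4.14) = 1/(1+e^(-4.14)) = 1/(1+0.015923) = 1/1.015923 = 0.9843.

0.9843


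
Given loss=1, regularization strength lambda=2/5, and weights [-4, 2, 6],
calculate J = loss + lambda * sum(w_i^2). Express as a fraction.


L2 sq norm = sum(w^2) = 56. J = 1 + 2/5 * 56 = 117/5.

117/5


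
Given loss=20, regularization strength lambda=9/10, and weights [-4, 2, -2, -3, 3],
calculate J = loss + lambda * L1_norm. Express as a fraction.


L1 norm = sum(|w|) = 14. J = 20 + 9/10 * 14 = 163/5.

163/5


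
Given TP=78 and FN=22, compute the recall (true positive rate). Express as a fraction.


Recall = TP / (TP + FN) = 78 / 100 = 39/50.

39/50


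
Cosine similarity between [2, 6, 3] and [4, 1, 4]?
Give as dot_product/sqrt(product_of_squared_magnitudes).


dot = 26. |a|^2 = 49, |b|^2 = 33. cos = 26/sqrt(1617).

26/sqrt(1617)


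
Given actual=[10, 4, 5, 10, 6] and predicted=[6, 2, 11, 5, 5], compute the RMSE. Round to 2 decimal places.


MSE = 16.4000. RMSE = sqrt(16.4000) = 4.05.

4.05


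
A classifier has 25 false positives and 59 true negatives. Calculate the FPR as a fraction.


FPR = FP / (FP + TN) = 25 / 84 = 25/84.

25/84


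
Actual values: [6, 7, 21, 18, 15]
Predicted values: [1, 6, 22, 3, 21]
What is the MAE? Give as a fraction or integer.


MAE = (1/5) * (|6-1|=5 + |7-6|=1 + |21-22|=1 + |18-3|=15 + |15-21|=6). Sum = 28. MAE = 28/5.

28/5


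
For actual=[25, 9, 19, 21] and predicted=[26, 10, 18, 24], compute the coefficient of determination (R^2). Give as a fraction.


Mean(y) = 37/2. SS_res = 12. SS_tot = 139. R^2 = 1 - 12/(139) = 127/139.

127/139


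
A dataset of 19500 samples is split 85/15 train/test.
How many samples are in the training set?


Test set = 19500 * 15% = 2925. Training set = 19500 - 2925 = 16575.

16575


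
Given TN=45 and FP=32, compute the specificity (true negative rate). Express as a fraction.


Specificity = TN / (TN + FP) = 45 / 77 = 45/77.

45/77


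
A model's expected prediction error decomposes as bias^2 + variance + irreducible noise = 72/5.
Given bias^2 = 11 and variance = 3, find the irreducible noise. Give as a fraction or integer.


Total error = bias^2 + variance + irreducible noise. So irreducible noise = 72/5 - 11 - 3 = 2/5.

2/5


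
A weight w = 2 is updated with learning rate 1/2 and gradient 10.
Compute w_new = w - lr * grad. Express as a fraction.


w_new = 2 - 1/2 * 10 = 2 - 5 = -3.

-3


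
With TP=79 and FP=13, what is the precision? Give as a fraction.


Precision = TP / (TP + FP) = 79 / 92 = 79/92.

79/92
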